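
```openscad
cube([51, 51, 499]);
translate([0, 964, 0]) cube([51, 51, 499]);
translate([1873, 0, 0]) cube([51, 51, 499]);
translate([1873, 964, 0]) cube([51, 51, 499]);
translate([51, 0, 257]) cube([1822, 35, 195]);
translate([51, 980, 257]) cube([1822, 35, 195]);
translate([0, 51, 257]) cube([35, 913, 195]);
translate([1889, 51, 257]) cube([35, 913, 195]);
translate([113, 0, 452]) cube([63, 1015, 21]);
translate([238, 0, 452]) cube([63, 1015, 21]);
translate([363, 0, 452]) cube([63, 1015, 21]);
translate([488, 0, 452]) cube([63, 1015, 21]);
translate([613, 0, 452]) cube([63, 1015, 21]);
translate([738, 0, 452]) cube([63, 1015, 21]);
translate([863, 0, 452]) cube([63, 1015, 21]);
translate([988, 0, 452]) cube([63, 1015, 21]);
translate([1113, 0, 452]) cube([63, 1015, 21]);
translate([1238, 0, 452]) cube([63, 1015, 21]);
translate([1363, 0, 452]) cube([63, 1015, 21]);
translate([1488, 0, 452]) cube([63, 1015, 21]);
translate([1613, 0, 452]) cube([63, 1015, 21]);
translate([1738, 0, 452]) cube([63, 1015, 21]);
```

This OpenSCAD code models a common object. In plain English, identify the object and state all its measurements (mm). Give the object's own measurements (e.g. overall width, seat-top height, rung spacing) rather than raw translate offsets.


A bed frame 1924 mm long (x) by 1015 mm wide (y). Four 51×51 mm corner posts, 499 mm tall, at the corners of the footprint. Four rails of 35 mm thickness and 195 mm height run between adjacent posts with their undersides at z = 257 mm, their outer faces flush with the outside of the frame (the two x-running rails run between the posts' inner faces; the two y-running rails run between the posts' inner faces). 14 slats, each 63 mm wide (x) and 21 mm thick, lie across the top of the two x-running rails, running the full 1015 mm width of the frame in y; along x they sit between the end posts with a 62 mm gap after the −x posts and between neighbouring slats, leaving 72 mm before the +x posts.


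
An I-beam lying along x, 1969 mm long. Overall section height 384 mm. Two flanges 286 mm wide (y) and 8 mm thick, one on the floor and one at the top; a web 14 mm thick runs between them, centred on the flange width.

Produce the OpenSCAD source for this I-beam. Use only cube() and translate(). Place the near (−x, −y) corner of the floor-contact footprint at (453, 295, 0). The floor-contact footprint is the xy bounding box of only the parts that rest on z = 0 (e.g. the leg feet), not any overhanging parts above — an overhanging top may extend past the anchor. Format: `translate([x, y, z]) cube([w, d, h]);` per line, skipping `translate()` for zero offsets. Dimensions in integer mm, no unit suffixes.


translate([453, 295, 0]) cube([1969, 286, 8]);
translate([453, 431, 8]) cube([1969, 14, 368]);
translate([453, 295, 376]) cube([1969, 286, 8]);


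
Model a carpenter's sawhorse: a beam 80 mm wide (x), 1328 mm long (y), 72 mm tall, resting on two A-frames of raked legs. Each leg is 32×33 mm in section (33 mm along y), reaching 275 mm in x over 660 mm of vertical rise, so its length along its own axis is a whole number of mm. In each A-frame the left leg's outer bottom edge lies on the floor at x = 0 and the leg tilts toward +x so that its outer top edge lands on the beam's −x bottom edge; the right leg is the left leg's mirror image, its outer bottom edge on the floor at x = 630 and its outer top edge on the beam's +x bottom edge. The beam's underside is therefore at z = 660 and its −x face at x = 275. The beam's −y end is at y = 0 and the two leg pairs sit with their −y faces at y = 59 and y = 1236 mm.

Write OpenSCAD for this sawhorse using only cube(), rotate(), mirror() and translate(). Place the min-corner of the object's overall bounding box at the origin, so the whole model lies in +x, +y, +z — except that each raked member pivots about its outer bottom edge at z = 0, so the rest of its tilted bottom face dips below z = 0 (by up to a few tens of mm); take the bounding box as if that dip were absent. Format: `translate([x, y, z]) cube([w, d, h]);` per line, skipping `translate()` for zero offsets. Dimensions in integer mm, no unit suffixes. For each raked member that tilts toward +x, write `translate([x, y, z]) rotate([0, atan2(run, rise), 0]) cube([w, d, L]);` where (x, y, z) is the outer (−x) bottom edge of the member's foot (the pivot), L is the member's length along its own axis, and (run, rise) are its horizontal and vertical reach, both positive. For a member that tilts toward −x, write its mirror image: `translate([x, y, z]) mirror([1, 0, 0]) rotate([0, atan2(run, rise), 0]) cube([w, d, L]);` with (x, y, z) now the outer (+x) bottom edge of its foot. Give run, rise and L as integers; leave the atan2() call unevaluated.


translate([275, 0, 660]) cube([80, 1328, 72]);
translate([0, 59, 0]) rotate([0, atan2(275, 660), 0]) cube([32, 33, 715]);
translate([630, 59, 0]) mirror([1, 0, 0]) rotate([0, atan2(275, 660), 0]) cube([32, 33, 715]);
translate([0, 1236, 0]) rotate([0, atan2(275, 660), 0]) cube([32, 33, 715]);
translate([630, 1236, 0]) mirror([1, 0, 0]) rotate([0, atan2(275, 660), 0]) cube([32, 33, 715]);


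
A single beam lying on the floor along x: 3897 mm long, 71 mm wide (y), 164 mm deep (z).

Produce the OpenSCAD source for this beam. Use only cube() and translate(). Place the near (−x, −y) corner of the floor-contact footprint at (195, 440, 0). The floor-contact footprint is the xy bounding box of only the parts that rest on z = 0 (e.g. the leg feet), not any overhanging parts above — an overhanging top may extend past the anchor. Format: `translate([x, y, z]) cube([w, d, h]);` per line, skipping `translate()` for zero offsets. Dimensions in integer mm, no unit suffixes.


translate([195, 440, 0]) cube([3897, 71, 164]);


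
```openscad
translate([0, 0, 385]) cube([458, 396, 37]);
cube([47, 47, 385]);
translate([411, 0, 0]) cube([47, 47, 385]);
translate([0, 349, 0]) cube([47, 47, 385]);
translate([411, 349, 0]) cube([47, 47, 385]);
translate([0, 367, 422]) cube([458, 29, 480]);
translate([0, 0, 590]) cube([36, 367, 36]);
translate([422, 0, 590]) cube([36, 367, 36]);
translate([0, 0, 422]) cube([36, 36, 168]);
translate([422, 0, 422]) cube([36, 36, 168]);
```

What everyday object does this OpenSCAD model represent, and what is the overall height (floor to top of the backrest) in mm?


A chair. The overall height is 902 mm.

A slab on four corner posts with a tall panel at the back — a chair. The seat slab sits at z = 385 with thickness 37, and the 480 mm backrest starts at the seat top, so the overall height is 385 + 37 + 480 = 902 mm.


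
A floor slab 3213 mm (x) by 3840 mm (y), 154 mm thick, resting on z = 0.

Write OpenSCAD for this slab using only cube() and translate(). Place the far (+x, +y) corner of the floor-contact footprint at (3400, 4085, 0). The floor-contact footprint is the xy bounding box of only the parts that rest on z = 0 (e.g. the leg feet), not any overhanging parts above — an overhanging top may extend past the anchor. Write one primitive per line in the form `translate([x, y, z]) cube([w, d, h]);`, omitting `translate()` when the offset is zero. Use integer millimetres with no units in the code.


translate([187, 245, 0]) cube([3213, 3840, 154]);


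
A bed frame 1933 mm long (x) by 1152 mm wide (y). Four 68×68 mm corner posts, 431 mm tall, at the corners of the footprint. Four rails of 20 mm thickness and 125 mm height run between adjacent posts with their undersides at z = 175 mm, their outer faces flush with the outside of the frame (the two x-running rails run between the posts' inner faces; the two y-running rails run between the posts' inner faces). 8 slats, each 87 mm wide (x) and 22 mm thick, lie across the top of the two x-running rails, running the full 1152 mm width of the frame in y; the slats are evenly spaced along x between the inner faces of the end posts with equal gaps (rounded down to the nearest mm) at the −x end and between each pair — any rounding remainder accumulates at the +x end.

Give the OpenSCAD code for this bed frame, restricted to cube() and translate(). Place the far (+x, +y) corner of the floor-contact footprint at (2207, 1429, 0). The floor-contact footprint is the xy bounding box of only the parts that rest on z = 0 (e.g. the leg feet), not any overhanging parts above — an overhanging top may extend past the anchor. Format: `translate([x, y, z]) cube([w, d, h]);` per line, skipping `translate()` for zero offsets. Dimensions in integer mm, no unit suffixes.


translate([274, 277, 0]) cube([68, 68, 431]);
translate([274, 1361, 0]) cube([68, 68, 431]);
translate([2139, 277, 0]) cube([68, 68, 431]);
translate([2139, 1361, 0]) cube([68, 68, 431]);
translate([342, 277, 175]) cube([1797, 20, 125]);
translate([342, 1409, 175]) cube([1797, 20, 125]);
translate([274, 345, 175]) cube([20, 1016, 125]);
translate([2187, 345, 175]) cube([20, 1016, 125]);
translate([464, 277, 300]) cube([87, 1152, 22]);
translate([673, 277, 300]) cube([87, 1152, 22]);
translate([882, 277, 300]) cube([87, 1152, 22]);
translate([1091, 277, 300]) cube([87, 1152, 22]);
translate([1300, 277, 300]) cube([87, 1152, 22]);
translate([1509, 277, 300]) cube([87, 1152, 22]);
translate([1718, 277, 300]) cube([87, 1152, 22]);
translate([1927, 277, 300]) cube([87, 1152, 22]);


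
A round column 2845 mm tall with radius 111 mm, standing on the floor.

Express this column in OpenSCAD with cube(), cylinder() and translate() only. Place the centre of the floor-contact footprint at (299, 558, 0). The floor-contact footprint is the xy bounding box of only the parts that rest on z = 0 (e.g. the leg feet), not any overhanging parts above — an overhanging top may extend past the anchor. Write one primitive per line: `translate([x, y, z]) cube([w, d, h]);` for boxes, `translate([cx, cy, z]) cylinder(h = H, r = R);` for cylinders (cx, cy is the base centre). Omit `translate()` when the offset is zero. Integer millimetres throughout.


translate([299, 558, 0]) cylinder(h = 2845, r = 111);


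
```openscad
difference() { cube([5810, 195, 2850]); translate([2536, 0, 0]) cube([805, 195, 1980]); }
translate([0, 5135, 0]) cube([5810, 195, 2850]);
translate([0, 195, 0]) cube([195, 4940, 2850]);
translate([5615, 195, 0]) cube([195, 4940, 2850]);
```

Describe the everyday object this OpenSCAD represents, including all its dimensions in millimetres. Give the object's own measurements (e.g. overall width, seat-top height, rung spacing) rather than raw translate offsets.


A single room: four walls, each 2850 mm tall and 195 mm thick, enclosing an outside footprint 5810×5330 mm (x × y), no floor or roof. The front and back walls (−y and +y sides) run the full x-width; the side walls fit between their inner faces. A door opening 805 mm wide and 1980 mm tall is cut through the front wall from the floor up, its −x edge 2536 mm from the wall's −x end.


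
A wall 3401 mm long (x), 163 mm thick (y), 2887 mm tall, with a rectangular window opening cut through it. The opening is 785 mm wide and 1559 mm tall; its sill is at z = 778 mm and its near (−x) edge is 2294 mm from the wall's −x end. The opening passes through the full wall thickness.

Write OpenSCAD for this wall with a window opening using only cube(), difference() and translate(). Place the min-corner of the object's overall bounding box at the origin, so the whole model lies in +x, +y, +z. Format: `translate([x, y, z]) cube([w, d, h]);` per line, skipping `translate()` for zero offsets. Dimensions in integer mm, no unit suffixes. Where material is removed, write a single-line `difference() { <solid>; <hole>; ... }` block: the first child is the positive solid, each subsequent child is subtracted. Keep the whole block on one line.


difference() { cube([3401, 163, 2887]); translate([2294, 0, 778]) cube([785, 163, 1559]); }


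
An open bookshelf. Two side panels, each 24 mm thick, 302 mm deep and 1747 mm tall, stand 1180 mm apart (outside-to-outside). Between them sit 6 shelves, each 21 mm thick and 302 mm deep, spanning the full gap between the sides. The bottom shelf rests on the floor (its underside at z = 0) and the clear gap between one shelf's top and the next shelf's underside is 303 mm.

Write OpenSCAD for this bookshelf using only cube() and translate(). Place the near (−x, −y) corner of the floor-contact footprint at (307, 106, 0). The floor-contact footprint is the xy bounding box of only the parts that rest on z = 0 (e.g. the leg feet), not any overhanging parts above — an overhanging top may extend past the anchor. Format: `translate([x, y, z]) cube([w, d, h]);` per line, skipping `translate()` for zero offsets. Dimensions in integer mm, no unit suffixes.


translate([307, 106, 0]) cube([24, 302, 1747]);
translate([1463, 106, 0]) cube([24, 302, 1747]);
translate([331, 106, 0]) cube([1132, 302, 21]);
translate([331, 106, 324]) cube([1132, 302, 21]);
translate([331, 106, 648]) cube([1132, 302, 21]);
translate([331, 106, 972]) cube([1132, 302, 21]);
translate([331, 106, 1296]) cube([1132, 302, 21]);
translate([331, 106, 1620]) cube([1132, 302, 21]);


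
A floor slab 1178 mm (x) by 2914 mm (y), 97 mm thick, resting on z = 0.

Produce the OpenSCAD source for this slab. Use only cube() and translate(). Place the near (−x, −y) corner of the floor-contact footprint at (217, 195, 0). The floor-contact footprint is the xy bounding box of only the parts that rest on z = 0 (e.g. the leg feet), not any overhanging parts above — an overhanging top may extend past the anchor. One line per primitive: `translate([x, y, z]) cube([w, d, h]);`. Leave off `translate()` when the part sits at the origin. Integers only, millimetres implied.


translate([217, 195, 0]) cube([1178, 2914, 97]);


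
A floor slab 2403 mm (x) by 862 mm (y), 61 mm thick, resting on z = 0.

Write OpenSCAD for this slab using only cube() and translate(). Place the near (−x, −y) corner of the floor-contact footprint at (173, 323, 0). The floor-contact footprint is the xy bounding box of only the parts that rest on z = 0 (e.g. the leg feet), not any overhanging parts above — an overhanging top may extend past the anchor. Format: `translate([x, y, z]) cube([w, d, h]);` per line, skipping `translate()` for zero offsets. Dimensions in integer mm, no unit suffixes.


translate([173, 323, 0]) cube([2403, 862, 61]);


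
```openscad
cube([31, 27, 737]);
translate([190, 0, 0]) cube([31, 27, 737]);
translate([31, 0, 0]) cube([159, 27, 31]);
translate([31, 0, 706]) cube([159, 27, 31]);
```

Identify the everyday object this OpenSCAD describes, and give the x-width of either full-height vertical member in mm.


A picture frame. The border width is 31 mm.

Four thin pieces enclosing a rectangular opening — a picture frame. The two full-height stiles are 737 mm tall; the top rail sits at z = 706 and is 31 mm tall, so the border above the opening is 737 − 706 = 31 mm, matching the stile x-width.


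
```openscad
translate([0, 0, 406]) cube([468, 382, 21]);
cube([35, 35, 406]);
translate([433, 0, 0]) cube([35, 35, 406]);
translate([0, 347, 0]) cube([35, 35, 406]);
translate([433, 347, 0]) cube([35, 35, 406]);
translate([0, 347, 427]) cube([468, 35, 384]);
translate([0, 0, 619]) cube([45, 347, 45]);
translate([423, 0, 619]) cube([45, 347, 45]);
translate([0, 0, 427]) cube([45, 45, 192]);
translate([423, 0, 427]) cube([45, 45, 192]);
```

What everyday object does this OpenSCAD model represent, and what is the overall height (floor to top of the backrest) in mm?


A chair. The overall height is 811 mm.

A slab on four corner posts with a tall panel at the back — a chair. The seat slab sits at z = 406 with thickness 21, and the 384 mm backrest starts at the seat top, so the overall height is 406 + 21 + 384 = 811 mm.


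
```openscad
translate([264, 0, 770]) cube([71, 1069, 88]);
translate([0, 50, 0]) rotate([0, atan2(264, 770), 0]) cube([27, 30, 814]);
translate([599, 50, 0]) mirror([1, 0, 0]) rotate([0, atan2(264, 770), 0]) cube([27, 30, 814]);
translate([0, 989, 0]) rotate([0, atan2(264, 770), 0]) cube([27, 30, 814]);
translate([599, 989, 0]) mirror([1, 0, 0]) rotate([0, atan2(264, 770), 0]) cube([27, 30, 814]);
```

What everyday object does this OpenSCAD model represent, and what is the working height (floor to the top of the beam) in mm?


A sawhorse. The overall height is 858 mm.

A beam across two mirrored pairs of raked legs — a sawhorse. The beam's underside is at z = 770 (matching the legs' vertical rise in atan2(264, 770)) and the beam is 88 mm tall, so its top is at 770 + 88 = 858 mm. The raked legs top out at the beam's underside, so that is the highest point.


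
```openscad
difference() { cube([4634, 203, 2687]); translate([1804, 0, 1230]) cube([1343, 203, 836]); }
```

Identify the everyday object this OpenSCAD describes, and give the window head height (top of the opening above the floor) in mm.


A wall with a window opening. The window head height is 2066 mm.

A wall with a rectangular opening subtracted — a window. Sill at z = 1230, opening 836 mm tall, so the head is at 1230 + 836 = 2066 mm.


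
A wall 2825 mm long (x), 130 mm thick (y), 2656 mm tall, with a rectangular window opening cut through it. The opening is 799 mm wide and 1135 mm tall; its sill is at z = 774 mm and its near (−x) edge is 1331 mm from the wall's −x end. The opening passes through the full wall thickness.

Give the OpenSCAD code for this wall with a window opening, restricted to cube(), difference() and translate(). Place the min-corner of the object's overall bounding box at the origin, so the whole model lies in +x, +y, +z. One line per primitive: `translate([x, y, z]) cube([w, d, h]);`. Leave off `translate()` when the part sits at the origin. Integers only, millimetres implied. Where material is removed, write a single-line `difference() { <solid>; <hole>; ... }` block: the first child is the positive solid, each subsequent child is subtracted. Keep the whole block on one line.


difference() { cube([2825, 130, 2656]); translate([1331, 0, 774]) cube([799, 130, 1135]); }


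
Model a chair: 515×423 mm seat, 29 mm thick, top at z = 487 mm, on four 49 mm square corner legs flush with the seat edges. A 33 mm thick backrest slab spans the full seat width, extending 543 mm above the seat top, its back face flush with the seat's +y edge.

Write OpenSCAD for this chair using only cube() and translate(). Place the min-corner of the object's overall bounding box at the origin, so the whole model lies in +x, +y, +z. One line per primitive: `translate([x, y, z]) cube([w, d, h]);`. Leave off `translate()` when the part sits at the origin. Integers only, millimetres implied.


translate([0, 0, 458]) cube([515, 423, 29]);
cube([49, 49, 458]);
translate([466, 0, 0]) cube([49, 49, 458]);
translate([0, 374, 0]) cube([49, 49, 458]);
translate([466, 374, 0]) cube([49, 49, 458]);
translate([0, 390, 487]) cube([515, 33, 543]);


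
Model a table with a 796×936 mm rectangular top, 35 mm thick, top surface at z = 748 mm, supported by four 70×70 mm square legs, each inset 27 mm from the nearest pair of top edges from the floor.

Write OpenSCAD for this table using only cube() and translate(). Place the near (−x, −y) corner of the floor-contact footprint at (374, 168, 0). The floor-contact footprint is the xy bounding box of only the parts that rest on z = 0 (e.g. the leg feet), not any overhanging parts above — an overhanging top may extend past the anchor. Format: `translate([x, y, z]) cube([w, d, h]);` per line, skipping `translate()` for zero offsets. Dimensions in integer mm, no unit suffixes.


translate([347, 141, 713]) cube([796, 936, 35]);
translate([374, 168, 0]) cube([70, 70, 713]);
translate([1046, 168, 0]) cube([70, 70, 713]);
translate([374, 980, 0]) cube([70, 70, 713]);
translate([1046, 980, 0]) cube([70, 70, 713]);


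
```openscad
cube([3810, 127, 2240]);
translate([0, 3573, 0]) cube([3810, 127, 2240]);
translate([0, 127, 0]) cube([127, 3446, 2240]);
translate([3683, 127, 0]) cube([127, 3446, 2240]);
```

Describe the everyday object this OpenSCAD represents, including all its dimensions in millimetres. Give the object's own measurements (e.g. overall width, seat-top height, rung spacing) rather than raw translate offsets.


The wall frame of a small rectangular building: four walls, each 2240 mm tall and 127 mm thick, enclosing a footprint 3810 mm (x) by 3700 mm (y) outside-to-outside, with no floor or roof. The front and back walls (the −y and +y sides) span the full width; the two side walls fit between them.


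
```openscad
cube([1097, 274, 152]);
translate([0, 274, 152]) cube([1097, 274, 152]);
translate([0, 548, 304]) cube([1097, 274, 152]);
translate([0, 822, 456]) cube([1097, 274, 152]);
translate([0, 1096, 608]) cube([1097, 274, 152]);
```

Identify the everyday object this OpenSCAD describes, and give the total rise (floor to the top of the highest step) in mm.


A staircase. The total rise is 760 mm.

5 identical blocks, each offset up and back from the previous — a staircase. Each step is 152 mm tall and there are 5 of them, so the total rise is 5 × 152 = 760 mm.


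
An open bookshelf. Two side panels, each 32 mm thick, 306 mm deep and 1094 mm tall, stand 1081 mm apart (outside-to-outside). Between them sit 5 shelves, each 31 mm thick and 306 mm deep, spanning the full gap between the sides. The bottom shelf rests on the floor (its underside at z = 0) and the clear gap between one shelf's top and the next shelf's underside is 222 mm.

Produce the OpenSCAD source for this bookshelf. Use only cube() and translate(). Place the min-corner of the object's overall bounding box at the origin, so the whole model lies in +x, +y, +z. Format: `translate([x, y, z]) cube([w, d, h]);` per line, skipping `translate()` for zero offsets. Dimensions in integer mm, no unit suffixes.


cube([32, 306, 1094]);
translate([1049, 0, 0]) cube([32, 306, 1094]);
translate([32, 0, 0]) cube([1017, 306, 31]);
translate([32, 0, 253]) cube([1017, 306, 31]);
translate([32, 0, 506]) cube([1017, 306, 31]);
translate([32, 0, 759]) cube([1017, 306, 31]);
translate([32, 0, 1012]) cube([1017, 306, 31]);


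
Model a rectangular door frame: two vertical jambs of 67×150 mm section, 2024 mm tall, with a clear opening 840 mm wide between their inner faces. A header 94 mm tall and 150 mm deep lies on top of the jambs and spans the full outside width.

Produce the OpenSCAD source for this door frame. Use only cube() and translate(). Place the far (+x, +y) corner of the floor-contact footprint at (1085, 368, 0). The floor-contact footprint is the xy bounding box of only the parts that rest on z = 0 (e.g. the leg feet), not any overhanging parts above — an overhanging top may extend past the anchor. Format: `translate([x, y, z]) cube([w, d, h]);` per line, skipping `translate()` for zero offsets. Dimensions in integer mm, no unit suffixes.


translate([111, 218, 0]) cube([67, 150, 2024]);
translate([1018, 218, 0]) cube([67, 150, 2024]);
translate([111, 218, 2024]) cube([974, 150, 94]);


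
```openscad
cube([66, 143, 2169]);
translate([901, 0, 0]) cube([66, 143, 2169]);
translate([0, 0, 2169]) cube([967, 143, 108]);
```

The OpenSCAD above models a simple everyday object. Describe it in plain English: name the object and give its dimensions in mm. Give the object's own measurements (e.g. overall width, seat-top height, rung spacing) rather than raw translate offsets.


A door frame. The clear opening is 835 mm wide and 2169 mm high. Two 66 mm wide jambs, 143 mm deep, stand either side of the opening from the floor to the top of the opening. A 108 mm thick head sits across the top of both jambs, spanning the full outside width of the frame.


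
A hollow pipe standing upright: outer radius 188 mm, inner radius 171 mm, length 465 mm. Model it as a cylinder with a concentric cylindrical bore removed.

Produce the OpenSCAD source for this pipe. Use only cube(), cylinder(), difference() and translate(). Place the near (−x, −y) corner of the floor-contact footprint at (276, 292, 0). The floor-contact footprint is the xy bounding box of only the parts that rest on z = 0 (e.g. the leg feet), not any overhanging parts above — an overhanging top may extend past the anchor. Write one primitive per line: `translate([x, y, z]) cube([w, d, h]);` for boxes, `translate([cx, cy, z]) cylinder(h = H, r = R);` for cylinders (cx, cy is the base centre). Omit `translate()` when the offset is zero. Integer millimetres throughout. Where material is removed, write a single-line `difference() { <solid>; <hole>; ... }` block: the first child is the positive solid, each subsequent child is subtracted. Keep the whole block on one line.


difference() { translate([464, 480, 0]) cylinder(h = 465, r = 188); translate([464, 480, 0]) cylinder(h = 465, r = 171); }


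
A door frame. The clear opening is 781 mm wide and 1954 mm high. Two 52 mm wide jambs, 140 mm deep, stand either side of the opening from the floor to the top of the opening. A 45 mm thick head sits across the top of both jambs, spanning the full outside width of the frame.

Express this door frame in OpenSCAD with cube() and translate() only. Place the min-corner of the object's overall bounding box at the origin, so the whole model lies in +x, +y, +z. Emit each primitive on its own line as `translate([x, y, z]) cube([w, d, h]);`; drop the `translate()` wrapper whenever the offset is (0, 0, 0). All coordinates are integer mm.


cube([52, 140, 1954]);
translate([833, 0, 0]) cube([52, 140, 1954]);
translate([0, 0, 1954]) cube([885, 140, 45]);


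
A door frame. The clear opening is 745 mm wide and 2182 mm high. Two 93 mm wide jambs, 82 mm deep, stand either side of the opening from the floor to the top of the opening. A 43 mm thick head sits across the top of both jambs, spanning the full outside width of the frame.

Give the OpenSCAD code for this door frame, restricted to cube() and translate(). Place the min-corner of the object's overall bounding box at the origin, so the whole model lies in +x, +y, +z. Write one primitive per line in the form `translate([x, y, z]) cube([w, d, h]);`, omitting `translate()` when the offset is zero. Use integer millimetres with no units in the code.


cube([93, 82, 2182]);
translate([838, 0, 0]) cube([93, 82, 2182]);
translate([0, 0, 2182]) cube([931, 82, 43]);


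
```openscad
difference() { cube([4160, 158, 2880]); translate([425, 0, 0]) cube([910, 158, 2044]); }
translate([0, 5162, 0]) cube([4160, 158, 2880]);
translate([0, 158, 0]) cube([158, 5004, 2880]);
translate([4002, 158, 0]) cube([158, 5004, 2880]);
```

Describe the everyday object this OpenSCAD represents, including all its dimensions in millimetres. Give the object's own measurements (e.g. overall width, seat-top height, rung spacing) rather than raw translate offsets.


A single room: four walls, each 2880 mm tall and 158 mm thick, enclosing an outside footprint 4160×5320 mm (x × y), no floor or roof. The front and back walls (−y and +y sides) run the full x-width; the side walls fit between their inner faces. A door opening 910 mm wide and 2044 mm tall is cut through the front wall from the floor up, its −x edge 425 mm from the wall's −x end.


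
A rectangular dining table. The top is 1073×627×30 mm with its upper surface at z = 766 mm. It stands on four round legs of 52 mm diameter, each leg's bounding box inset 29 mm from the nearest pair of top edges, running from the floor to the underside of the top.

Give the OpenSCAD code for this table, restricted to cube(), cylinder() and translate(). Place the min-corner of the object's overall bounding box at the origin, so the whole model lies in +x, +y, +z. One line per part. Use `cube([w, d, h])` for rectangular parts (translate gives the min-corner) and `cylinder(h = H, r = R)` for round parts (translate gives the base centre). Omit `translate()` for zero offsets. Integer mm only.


// leg_h = 766 - 30 = 736
translate([0, 0, 736]) cube([1073, 627, 30]);
translate([55, 55, 0]) cylinder(h = 736, r = 26);
translate([1018, 55, 0]) cylinder(h = 736, r = 26);
translate([55, 572, 0]) cylinder(h = 736, r = 26);
translate([1018, 572, 0]) cylinder(h = 736, r = 26);


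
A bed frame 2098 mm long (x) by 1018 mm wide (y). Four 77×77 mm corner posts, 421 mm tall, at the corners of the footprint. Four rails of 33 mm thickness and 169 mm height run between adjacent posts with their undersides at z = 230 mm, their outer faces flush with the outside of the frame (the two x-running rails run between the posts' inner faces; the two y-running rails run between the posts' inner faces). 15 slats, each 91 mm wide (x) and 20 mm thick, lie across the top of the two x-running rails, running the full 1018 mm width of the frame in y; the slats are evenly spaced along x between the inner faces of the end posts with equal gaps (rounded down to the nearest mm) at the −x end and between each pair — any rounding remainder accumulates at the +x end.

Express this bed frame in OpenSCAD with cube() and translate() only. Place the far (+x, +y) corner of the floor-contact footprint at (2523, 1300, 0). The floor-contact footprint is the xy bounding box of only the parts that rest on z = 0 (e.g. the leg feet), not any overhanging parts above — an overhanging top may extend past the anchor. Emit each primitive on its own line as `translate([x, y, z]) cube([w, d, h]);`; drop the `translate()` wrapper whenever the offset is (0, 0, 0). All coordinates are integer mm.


// slat z = rail_z + rail_h = 230 + 169 = 399
// slat gap = ⌊(1944 − 15·91) / 16⌋ = 36
translate([425, 282, 0]) cube([77, 77, 421]);
translate([425, 1223, 0]) cube([77, 77, 421]);
translate([2446, 282, 0]) cube([77, 77, 421]);
translate([2446, 1223, 0]) cube([77, 77, 421]);
translate([502, 282, 230]) cube([1944, 33, 169]);
translate([502, 1267, 230]) cube([1944, 33, 169]);
translate([425, 359, 230]) cube([33, 864, 169]);
translate([2490, 359, 230]) cube([33, 864, 169]);
translate([538, 282, 399]) cube([91, 1018, 20]);
translate([665, 282, 399]) cube([91, 1018, 20]);
translate([792, 282, 399]) cube([91, 1018, 20]);
translate([919, 282, 399]) cube([91, 1018, 20]);
translate([1046, 282, 399]) cube([91, 1018, 20]);
translate([1173, 282, 399]) cube([91, 1018, 20]);
translate([1300, 282, 399]) cube([91, 1018, 20]);
translate([1427, 282, 399]) cube([91, 1018, 20]);
translate([1554, 282, 399]) cube([91, 1018, 20]);
translate([1681, 282, 399]) cube([91, 1018, 20]);
translate([1808, 282, 399]) cube([91, 1018, 20]);
translate([1935, 282, 399]) cube([91, 1018, 20]);
translate([2062, 282, 399]) cube([91, 1018, 20]);
translate([2189, 282, 399]) cube([91, 1018, 20]);
translate([2316, 282, 399]) cube([91, 1018, 20]);


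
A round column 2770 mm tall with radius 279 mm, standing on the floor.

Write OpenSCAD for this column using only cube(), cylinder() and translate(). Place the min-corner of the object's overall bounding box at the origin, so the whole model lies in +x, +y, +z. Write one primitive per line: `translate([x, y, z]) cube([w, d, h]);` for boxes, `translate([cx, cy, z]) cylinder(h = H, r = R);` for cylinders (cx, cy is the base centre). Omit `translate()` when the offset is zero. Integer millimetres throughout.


translate([279, 279, 0]) cylinder(h = 2770, r = 279);


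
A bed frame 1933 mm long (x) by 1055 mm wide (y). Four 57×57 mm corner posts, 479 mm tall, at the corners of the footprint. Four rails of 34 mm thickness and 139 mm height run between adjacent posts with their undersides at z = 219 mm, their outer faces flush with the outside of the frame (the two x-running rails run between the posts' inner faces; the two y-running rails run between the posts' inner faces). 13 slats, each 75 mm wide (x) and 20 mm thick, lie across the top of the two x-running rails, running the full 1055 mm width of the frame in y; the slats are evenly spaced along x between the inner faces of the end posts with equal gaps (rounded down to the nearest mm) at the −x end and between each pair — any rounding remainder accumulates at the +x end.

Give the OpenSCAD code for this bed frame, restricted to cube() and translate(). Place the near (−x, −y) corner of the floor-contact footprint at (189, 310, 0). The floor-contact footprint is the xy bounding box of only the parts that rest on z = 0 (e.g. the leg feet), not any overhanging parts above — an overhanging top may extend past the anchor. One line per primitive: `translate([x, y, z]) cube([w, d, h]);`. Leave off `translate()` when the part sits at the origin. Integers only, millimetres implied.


// slat z = rail_z + rail_h = 219 + 139 = 358
// slat gap = ⌊(1819 − 13·75) / 14⌋ = 60
translate([189, 310, 0]) cube([57, 57, 479]);
translate([189, 1308, 0]) cube([57, 57, 479]);
translate([2065, 310, 0]) cube([57, 57, 479]);
translate([2065, 1308, 0]) cube([57, 57, 479]);
translate([246, 310, 219]) cube([1819, 34, 139]);
translate([246, 1331, 219]) cube([1819, 34, 139]);
translate([189, 367, 219]) cube([34, 941, 139]);
translate([2088, 367, 219]) cube([34, 941, 139]);
translate([306, 310, 358]) cube([75, 1055, 20]);
translate([441, 310, 358]) cube([75, 1055, 20]);
translate([576, 310, 358]) cube([75, 1055, 20]);
translate([711, 310, 358]) cube([75, 1055, 20]);
translate([846, 310, 358]) cube([75, 1055, 20]);
translate([981, 310, 358]) cube([75, 1055, 20]);
translate([1116, 310, 358]) cube([75, 1055, 20]);
translate([1251, 310, 358]) cube([75, 1055, 20]);
translate([1386, 310, 358]) cube([75, 1055, 20]);
translate([1521, 310, 358]) cube([75, 1055, 20]);
translate([1656, 310, 358]) cube([75, 1055, 20]);
translate([1791, 310, 358]) cube([75, 1055, 20]);
translate([1926, 310, 358]) cube([75, 1055, 20]);


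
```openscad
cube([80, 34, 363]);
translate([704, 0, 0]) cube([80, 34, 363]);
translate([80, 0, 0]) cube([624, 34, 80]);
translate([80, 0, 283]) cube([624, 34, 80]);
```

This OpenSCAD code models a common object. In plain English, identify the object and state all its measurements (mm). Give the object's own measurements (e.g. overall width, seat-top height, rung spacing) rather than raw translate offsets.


A rectangular picture frame lying in the x–z plane (depth along y). The opening is 624 mm wide (x) by 203 mm tall (z), surrounded by a border 80 mm wide on all four sides. The frame is 34 mm deep and is made of two full-height vertical stiles with two horizontal rails fitted between them.


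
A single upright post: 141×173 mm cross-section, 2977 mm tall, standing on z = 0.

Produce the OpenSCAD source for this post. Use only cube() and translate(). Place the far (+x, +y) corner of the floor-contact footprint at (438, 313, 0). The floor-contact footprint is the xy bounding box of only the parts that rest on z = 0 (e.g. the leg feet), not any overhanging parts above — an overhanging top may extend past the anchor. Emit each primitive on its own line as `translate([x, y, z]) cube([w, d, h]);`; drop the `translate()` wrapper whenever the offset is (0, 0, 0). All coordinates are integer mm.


translate([297, 140, 0]) cube([141, 173, 2977]);


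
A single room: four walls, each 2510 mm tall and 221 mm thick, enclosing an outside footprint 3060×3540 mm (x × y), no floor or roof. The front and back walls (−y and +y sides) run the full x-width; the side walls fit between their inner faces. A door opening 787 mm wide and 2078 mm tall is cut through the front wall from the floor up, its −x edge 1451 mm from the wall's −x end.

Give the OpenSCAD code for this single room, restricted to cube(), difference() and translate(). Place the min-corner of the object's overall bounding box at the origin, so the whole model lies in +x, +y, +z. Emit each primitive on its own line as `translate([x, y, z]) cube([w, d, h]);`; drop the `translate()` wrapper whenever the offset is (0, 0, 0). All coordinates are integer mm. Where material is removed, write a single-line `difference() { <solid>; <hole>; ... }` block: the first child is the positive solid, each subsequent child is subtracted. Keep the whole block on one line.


difference() { cube([3060, 221, 2510]); translate([1451, 0, 0]) cube([787, 221, 2078]); }
translate([0, 3319, 0]) cube([3060, 221, 2510]);
translate([0, 221, 0]) cube([221, 3098, 2510]);
translate([2839, 221, 0]) cube([221, 3098, 2510]);


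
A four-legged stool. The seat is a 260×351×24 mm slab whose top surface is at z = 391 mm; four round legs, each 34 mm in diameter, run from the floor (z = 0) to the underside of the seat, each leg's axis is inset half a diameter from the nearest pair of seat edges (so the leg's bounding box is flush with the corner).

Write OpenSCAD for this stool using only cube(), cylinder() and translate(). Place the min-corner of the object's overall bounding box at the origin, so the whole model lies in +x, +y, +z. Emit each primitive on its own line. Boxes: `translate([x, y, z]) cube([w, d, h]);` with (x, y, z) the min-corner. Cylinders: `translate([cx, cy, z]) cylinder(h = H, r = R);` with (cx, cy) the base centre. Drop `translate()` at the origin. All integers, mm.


translate([0, 0, 367]) cube([260, 351, 24]);
translate([17, 17, 0]) cylinder(h = 367, r = 17);
translate([243, 17, 0]) cylinder(h = 367, r = 17);
translate([17, 334, 0]) cylinder(h = 367, r = 17);
translate([243, 334, 0]) cylinder(h = 367, r = 17);


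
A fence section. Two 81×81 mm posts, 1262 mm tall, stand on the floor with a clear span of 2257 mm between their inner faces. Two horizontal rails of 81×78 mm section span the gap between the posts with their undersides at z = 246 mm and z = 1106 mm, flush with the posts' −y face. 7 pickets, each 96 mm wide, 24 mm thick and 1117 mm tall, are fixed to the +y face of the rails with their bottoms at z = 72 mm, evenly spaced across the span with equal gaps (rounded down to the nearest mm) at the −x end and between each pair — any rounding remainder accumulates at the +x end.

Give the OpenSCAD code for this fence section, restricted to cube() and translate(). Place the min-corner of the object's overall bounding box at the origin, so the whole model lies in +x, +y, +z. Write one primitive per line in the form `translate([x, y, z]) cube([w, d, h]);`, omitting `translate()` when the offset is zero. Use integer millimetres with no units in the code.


cube([81, 81, 1262]);
translate([2338, 0, 0]) cube([81, 81, 1262]);
translate([81, 0, 246]) cube([2257, 81, 78]);
translate([81, 0, 1106]) cube([2257, 81, 78]);
translate([279, 81, 72]) cube([96, 24, 1117]);
translate([573, 81, 72]) cube([96, 24, 1117]);
translate([867, 81, 72]) cube([96, 24, 1117]);
translate([1161, 81, 72]) cube([96, 24, 1117]);
translate([1455, 81, 72]) cube([96, 24, 1117]);
translate([1749, 81, 72]) cube([96, 24, 1117]);
translate([2043, 81, 72]) cube([96, 24, 1117]);


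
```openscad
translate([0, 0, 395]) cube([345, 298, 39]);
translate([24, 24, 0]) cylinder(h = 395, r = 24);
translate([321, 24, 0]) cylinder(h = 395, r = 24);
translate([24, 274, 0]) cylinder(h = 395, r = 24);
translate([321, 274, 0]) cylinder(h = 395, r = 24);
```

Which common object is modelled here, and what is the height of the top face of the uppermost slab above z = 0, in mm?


A stool. The seat height is 434 mm.

A 345×298×39 slab at z = 395 on four corner cylinders — a stool. The seat top is 395 + 39 = 434 mm.


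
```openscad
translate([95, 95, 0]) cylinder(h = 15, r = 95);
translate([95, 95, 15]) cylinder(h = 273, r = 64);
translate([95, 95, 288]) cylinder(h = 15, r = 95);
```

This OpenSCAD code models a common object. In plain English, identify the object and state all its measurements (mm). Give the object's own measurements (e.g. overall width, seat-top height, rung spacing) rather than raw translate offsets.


A spool: two coaxial disc flanges of radius 95 mm and thickness 15 mm, joined by a core cylinder of radius 64 mm and height 273 mm. The lower flange rests on z = 0 and the three cylinders share a vertical axis.


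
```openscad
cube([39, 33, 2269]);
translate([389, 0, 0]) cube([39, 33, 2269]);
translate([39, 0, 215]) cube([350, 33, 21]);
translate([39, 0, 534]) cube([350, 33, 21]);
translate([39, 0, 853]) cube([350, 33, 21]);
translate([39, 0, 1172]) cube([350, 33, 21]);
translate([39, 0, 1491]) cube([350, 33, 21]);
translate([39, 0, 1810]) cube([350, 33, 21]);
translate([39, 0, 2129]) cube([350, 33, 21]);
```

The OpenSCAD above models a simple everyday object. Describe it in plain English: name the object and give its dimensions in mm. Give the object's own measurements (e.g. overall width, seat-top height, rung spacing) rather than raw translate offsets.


A straight ladder. Two 39×33 mm vertical rails, 2269 mm tall, stand 428 mm apart (outside-to-outside) with their front faces coplanar on the −y side. 7 rungs, each 33 mm deep and 21 mm tall, span between the inner faces of the rails, front faces flush with the rails. The lowest rung's underside is at z = 215 mm and rungs are spaced 319 mm apart (underside to underside).
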